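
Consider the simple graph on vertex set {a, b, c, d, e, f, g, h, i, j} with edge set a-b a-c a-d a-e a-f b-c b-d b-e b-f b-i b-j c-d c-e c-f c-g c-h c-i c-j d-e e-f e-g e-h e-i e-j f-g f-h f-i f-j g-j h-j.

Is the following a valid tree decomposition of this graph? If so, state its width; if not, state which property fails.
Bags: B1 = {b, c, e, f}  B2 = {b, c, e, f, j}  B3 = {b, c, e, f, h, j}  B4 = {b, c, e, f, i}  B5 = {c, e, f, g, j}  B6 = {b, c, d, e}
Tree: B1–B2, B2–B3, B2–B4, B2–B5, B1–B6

No — vertex a appears in no bag.

A tree decomposition must satisfy three properties: every vertex lies in some bag; for every edge, both endpoints lie together in some bag; and for every vertex, the bags containing it form a connected subtree. Here vertex a appears in no bag, so the decomposition is invalid.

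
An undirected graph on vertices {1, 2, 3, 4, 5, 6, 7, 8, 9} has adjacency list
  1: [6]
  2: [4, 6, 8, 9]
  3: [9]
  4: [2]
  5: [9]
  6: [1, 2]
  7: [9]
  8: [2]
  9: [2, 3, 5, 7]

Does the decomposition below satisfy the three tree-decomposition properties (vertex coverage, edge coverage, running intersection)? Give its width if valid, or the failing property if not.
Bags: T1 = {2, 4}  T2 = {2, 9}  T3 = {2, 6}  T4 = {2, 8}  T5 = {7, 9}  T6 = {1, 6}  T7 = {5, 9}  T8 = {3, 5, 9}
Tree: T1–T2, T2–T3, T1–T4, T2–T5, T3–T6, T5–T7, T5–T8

A tree decomposition must satisfy three properties: every vertex lies in some bag; for every edge, both endpoints lie together in some bag; and for every vertex, the bags containing it form a connected subtree. Here bags containing vertex 5 are not connected in the tree, so the decomposition is invalid.

No — bags containing vertex 5 are not connected in the tree.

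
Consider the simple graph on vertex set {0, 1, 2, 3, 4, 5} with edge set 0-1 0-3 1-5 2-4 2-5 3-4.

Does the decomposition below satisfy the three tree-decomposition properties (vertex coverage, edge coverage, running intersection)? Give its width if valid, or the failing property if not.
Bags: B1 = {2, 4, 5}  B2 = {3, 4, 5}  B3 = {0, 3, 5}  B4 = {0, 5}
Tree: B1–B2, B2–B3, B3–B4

A tree decomposition must satisfy three properties: every vertex lies in some bag; for every edge, both endpoints lie together in some bag; and for every vertex, the bags containing it form a connected subtree. Here vertex 1 appears in no bag, so the decomposition is invalid.

No — vertex 1 appears in no bag.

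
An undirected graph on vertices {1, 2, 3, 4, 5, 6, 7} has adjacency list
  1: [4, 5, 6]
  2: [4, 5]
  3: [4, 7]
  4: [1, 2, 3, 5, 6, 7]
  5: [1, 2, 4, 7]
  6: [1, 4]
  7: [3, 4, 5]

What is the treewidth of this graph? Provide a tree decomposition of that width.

Treewidth 2.
Bags: B1 = {1, 4, 6}  B2 = {1, 4, 5}  B3 = {4, 5, 7}  B4 = {3, 4, 7}  B5 = {2, 4, 5}
Tree: B1–B2, B2–B3, B3–B4, B2–B5

Each bag holds 3 vertices, so the decomposition has width 2, which upper-bounds the treewidth. On the other hand G contains the 3-clique {3, 4, 7}. A clique must lie in a single bag of any decomposition, so no decomposition can have width below 2. Combining the bounds, tw(G) = 2.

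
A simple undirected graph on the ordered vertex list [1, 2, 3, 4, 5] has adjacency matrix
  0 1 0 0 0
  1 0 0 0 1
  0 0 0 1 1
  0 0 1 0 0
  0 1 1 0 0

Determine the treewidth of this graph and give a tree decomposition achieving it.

Each bag holds 2 vertices, so the decomposition has width 1, which upper-bounds the treewidth. Any graph with an edge has treewidth ≥ 1, and G has the edge 1–2. The upper and lower bounds meet at 1, so that is the treewidth.

Treewidth 1.
One optimal decomposition is:
Bags: B1 = {1, 2}  B2 = {2, 5}  B3 = {3, 5}  B4 = {3, 4}
Tree: B1–B2, B2–B3, B3–B4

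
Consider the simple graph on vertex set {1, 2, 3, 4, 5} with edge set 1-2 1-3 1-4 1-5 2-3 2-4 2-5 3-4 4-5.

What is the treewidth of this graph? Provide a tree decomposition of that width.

Treewidth 3.
One such decomposition:
Bags: B1 = {1, 2, 3, 4}  B2 = {1, 2, 4, 5}
Tree: B1–B2

The largest bag has 4 vertices, giving width 3; this decomposition certifies tw(G) ≤ 3. For the lower bound, the 4 vertices {1, 2, 3, 4} are pairwise adjacent, and any tree decomposition puts a clique entirely inside one bag — forcing width ≥ 3. Therefore the treewidth is 3.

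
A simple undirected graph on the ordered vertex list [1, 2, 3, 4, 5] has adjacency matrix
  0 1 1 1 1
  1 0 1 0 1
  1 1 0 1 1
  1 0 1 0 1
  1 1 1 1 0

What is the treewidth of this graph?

3

A width-3 tree decomposition is:
Bags: B1 = {1, 2, 3, 5}  B2 = {1, 3, 4, 5}
Tree: B1–B2
Every bag has size at most 4, so the width is 4 − 1 = 3 and tw(G) ≤ 3. Conversely, {1, 2, 3, 5} is a clique of size 4, and the vertices of any clique must share a bag in every tree decomposition; so some bag has ≥ 4 vertices and tw(G) ≥ 3. Therefore the treewidth is 3.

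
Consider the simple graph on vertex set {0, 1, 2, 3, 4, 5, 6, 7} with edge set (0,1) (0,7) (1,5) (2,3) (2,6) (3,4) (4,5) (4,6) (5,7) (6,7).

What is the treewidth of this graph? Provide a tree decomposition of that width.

The largest bag has 3 vertices, giving width 2; this decomposition certifies tw(G) ≤ 2. The edges 2–3–4–6–2 form a cycle, so G is not a tree and its treewidth is at least 2. The upper and lower bounds meet at 2, so that is the treewidth.

Treewidth 2.
One such decomposition:
Bags: B1 = {2, 3, 6}  B2 = {3, 4, 6}  B3 = {4, 6, 7}  B4 = {4, 5, 7}  B5 = {0, 5, 7}  B6 = {0, 1, 5}
Tree: B1–B2, B2–B3, B3–B4, B4–B5, B5–B6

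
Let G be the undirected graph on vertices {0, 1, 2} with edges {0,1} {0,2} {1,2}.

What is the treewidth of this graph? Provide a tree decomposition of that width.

With just one bag of size 3, the width is 3 − 1 = 2, so tw(G) ≤ 2. For the lower bound, the 3 vertices {0, 1, 2} are pairwise adjacent, and any tree decomposition puts a clique entirely inside one bag — forcing width ≥ 2. Therefore the treewidth is 2.

Treewidth 2.
Bags: B1 = {0, 1, 2}
Tree: (single bag)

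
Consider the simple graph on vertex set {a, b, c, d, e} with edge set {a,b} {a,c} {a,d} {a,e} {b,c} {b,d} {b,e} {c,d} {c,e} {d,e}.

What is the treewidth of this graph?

A width-4 tree decomposition is:
Bags: B1 = {a, b, c, d, e}
Tree: (single bag)
A single bag containing all 5 vertices is trivially a valid decomposition of width 4. For the lower bound, the 5 vertices {a, b, c, d, e} are pairwise adjacent, and any tree decomposition puts a clique entirely inside one bag — forcing width ≥ 4. Hence tw(G) = 4 exactly.

4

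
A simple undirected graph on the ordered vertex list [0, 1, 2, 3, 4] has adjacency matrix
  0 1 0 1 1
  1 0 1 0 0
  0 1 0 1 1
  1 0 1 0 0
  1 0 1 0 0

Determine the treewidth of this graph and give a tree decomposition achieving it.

Treewidth 2.
One optimal decomposition is:
Bags: B1 = {0, 2, 3}  B2 = {0, 1, 2}  B3 = {0, 2, 4}
Tree: B1–B2, B2–B3

Each bag holds 3 vertices, so the decomposition has width 2, which upper-bounds the treewidth. Since 3–0–1–2–3 is a cycle in G, G is not acyclic. Forests are exactly the graphs of treewidth ≤ 1, so tw(G) ≥ 2. The upper and lower bounds meet at 2, so that is the treewidth.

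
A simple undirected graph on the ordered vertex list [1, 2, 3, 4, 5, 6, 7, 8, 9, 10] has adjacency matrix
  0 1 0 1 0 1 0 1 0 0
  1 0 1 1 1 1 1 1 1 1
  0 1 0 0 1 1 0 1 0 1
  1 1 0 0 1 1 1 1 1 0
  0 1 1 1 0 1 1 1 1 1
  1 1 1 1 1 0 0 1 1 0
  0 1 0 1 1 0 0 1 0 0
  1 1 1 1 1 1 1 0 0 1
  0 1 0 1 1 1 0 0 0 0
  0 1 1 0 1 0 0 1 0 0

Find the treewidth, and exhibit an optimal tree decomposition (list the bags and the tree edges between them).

The largest bag has 5 vertices, giving width 4; this decomposition certifies tw(G) ≤ 4. On the other hand G contains the 5-clique {1, 2, 4, 6, 8}. A clique must lie in a single bag of any decomposition, so no decomposition can have width below 4. Combining the bounds, tw(G) = 4.

Treewidth 4.
Bags: B1 = {2, 4, 5, 6, 8}  B2 = {1, 2, 4, 6, 8}  B3 = {2, 3, 5, 6, 8}  B4 = {2, 4, 5, 6, 9}  B5 = {2, 3, 5, 8, 10}  B6 = {2, 4, 5, 7, 8}
Tree: B1–B2, B1–B3, B1–B4, B3–B5, B1–B6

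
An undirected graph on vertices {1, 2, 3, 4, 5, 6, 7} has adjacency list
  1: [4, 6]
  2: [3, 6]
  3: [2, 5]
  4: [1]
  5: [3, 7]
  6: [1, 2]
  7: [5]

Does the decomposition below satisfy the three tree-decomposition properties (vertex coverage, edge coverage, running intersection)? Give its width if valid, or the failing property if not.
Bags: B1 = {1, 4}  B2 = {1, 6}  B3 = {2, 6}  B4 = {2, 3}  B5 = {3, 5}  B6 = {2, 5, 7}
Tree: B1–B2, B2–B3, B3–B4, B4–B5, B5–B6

No — bags containing vertex 2 are not connected in the tree.

A tree decomposition must satisfy three properties: every vertex lies in some bag; for every edge, both endpoints lie together in some bag; and for every vertex, the bags containing it form a connected subtree. Here bags containing vertex 2 are not connected in the tree, so the decomposition is invalid.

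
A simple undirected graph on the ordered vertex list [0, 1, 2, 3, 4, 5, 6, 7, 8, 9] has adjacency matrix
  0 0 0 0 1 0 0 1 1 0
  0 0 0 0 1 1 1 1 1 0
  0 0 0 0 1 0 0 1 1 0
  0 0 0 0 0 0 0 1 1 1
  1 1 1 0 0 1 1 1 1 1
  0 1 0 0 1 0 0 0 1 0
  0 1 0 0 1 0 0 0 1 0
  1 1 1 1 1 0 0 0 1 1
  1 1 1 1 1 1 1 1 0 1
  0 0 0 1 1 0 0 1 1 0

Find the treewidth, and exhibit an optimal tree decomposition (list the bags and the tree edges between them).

Every bag has size at most 4, so the width is 4 − 1 = 3 and tw(G) ≤ 3. Conversely, {3, 7, 8, 9} is a clique of size 4, and the vertices of any clique must share a bag in every tree decomposition; so some bag has ≥ 4 vertices and tw(G) ≥ 3. The upper and lower bounds meet at 3, so that is the treewidth.

Treewidth 3.
One such decomposition:
Bags: B1 = {1, 4, 7, 8}  B2 = {1, 4, 6, 8}  B3 = {2, 4, 7, 8}  B4 = {1, 4, 5, 8}  B5 = {0, 4, 7, 8}  B6 = {4, 7, 8, 9}  B7 = {3, 7, 8, 9}
Tree: B1–B2, B1–B3, B2–B4, B3–B5, B1–B6, B6–B7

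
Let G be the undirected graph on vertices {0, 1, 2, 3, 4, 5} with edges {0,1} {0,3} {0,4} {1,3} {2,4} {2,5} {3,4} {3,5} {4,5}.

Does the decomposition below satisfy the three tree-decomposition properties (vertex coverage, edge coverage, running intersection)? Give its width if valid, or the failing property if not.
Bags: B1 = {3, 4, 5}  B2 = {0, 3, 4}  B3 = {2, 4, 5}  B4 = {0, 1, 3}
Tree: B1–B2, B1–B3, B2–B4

Checking the three conditions: (i) the bags cover all of {0, 1, 2, 3, 4, 5}; (ii) for each edge, some bag contains both endpoints; (iii) the bags containing any fixed vertex form a subtree. All hold, so the decomposition is valid with width 3 − 1 = 2.

Yes; width 2.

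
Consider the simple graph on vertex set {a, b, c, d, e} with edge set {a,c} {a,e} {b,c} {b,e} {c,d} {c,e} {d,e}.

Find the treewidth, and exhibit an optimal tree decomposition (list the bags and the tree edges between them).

Treewidth 2.
Bags: B1 = {c, d, e}  B2 = {b, c, e}  B3 = {a, c, e}
Tree: B1–B2, B2–B3

Each bag holds 3 vertices, so the decomposition has width 2, which upper-bounds the treewidth. Conversely, {c, d, e} is a clique of size 3, and the vertices of any clique must share a bag in every tree decomposition; so some bag has ≥ 3 vertices and tw(G) ≥ 2. Therefore the treewidth is 2.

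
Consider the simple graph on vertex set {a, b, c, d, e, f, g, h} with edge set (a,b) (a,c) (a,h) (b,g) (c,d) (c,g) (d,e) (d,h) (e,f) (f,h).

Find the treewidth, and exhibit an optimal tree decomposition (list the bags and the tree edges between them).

Every bag has size at most 3, so the width is 3 − 1 = 2 and tw(G) ≤ 2. For the lower bound, G contains the cycle b–g–c–a–b, so G is not a forest; only forests have treewidth ≤ 1, hence tw(G) ≥ 2. Therefore the treewidth is 2.

Treewidth 2.
Bags: B1 = {a, b, g}  B2 = {a, c, g}  B3 = {a, c, h}  B4 = {c, d, h}  B5 = {d, f, h}  B6 = {d, e, f}
Tree: B1–B2, B2–B3, B3–B4, B4–B5, B5–B6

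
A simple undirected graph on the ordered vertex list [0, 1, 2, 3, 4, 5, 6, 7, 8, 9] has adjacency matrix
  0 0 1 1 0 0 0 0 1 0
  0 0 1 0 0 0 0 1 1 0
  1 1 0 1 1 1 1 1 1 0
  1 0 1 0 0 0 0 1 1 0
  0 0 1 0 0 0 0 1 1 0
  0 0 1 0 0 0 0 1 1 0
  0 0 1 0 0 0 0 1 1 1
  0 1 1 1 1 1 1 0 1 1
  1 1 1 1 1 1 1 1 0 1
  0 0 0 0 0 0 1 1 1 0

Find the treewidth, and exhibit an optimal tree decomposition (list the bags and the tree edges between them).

Each bag holds 4 vertices, so the decomposition has width 3, which upper-bounds the treewidth. Conversely, {6, 7, 8, 9} is a clique of size 4, and the vertices of any clique must share a bag in every tree decomposition; so some bag has ≥ 4 vertices and tw(G) ≥ 3. The upper and lower bounds meet at 3, so that is the treewidth.

Treewidth 3.
One optimal decomposition is:
Bags: B1 = {1, 2, 7, 8}  B2 = {2, 6, 7, 8}  B3 = {6, 7, 8, 9}  B4 = {2, 5, 7, 8}  B5 = {2, 3, 7, 8}  B6 = {2, 4, 7, 8}  B7 = {0, 2, 3, 8}
Tree: B1–B2, B2–B3, B2–B4, B4–B5, B4–B6, B5–B7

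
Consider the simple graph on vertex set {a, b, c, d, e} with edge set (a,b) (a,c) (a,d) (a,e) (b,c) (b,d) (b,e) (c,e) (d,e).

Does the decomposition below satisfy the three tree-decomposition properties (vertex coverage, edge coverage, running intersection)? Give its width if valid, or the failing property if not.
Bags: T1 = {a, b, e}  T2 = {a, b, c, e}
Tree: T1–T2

No — vertex d appears in no bag.

A tree decomposition must satisfy three properties: every vertex lies in some bag; for every edge, both endpoints lie together in some bag; and for every vertex, the bags containing it form a connected subtree. Here vertex d appears in no bag, so the decomposition is invalid.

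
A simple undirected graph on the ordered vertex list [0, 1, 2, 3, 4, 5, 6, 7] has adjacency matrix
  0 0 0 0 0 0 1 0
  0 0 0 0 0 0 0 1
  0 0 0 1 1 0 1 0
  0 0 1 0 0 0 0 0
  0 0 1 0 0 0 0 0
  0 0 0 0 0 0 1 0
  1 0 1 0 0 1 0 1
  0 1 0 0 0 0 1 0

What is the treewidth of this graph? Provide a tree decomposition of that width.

Treewidth 1.
One such decomposition:
Bags: B1 = {6, 7}  B2 = {2, 6}  B3 = {0, 6}  B4 = {2, 3}  B5 = {2, 4}  B6 = {5, 6}  B7 = {1, 7}
Tree: B1–B2, B2–B3, B2–B4, B4–B5, B2–B6, B1–B7

Every bag has size at most 2, so the width is 2 − 1 = 1 and tw(G) ≤ 1. G has an edge, so its treewidth is at least 1. The upper and lower bounds meet at 1, so that is the treewidth.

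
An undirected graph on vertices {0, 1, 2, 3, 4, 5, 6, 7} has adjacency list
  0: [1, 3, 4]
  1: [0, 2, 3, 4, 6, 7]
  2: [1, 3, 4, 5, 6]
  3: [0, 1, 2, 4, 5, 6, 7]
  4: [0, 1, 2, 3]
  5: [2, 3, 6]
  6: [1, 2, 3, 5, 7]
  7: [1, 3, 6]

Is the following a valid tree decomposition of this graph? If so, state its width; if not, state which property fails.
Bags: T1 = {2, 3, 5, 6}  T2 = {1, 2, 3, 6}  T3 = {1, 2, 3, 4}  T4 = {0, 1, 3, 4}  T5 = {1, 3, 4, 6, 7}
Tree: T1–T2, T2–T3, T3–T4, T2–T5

A tree decomposition must satisfy three properties: every vertex lies in some bag; for every edge, both endpoints lie together in some bag; and for every vertex, the bags containing it form a connected subtree. Here bags containing vertex 4 are not connected in the tree, so the decomposition is invalid.

No — bags containing vertex 4 are not connected in the tree.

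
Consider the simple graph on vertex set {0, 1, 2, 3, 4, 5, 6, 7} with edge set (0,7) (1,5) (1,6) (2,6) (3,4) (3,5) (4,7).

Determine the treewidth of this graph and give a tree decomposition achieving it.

Treewidth 1.
One optimal decomposition is:
Bags: B1 = {0, 7}  B2 = {4, 7}  B3 = {3, 4}  B4 = {3, 5}  B5 = {1, 5}  B6 = {1, 6}  B7 = {2, 6}
Tree: B1–B2, B2–B3, B3–B4, B4–B5, B5–B6, B6–B7

Every bag has size at most 2, so the width is 2 − 1 = 1 and tw(G) ≤ 1. Since G has at least one edge (e.g. 0–7), it is not an edgeless graph, so tw(G) ≥ 1. The upper and lower bounds meet at 1, so that is the treewidth.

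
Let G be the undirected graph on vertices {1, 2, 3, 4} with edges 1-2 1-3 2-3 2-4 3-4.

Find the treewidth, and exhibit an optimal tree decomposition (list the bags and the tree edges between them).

Every bag has size at most 3, so the width is 3 − 1 = 2 and tw(G) ≤ 2. For the lower bound, the 3 vertices {1, 2, 3} are pairwise adjacent, and any tree decomposition puts a clique entirely inside one bag — forcing width ≥ 2. Hence tw(G) = 2 exactly.

Treewidth 2.
One optimal decomposition is:
Bags: B1 = {1, 2, 3}  B2 = {2, 3, 4}
Tree: B1–B2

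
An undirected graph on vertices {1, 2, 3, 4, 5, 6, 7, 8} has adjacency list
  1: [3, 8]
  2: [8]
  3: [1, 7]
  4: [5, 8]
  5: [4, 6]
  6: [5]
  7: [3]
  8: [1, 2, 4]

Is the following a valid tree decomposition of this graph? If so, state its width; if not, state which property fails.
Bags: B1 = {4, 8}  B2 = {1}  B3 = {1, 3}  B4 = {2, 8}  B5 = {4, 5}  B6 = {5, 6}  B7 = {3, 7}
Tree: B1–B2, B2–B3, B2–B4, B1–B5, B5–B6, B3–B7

A tree decomposition must satisfy three properties: every vertex lies in some bag; for every edge, both endpoints lie together in some bag; and for every vertex, the bags containing it form a connected subtree. Here edge (8,1) lies in no bag, so the decomposition is invalid.

No — edge (8,1) lies in no bag.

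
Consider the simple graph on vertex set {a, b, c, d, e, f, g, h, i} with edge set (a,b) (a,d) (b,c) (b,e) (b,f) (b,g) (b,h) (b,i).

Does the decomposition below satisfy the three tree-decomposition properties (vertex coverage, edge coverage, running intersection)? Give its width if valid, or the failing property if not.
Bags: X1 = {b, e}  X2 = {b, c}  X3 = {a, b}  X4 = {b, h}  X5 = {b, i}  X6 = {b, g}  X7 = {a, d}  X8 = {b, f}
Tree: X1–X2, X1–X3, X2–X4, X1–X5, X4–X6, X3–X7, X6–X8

Vertex coverage: the bags together contain {a, b, c, d, e, f, g, h, i}, the full vertex set. Edge coverage: each edge of G has both endpoints in at least one bag. Running intersection: for every vertex, the bags containing it form a connected subtree. All three properties hold, so this is a valid tree decomposition of width max|bag| − 1 = 1, and hence tw(G) ≤ 1.

Yes; width 1.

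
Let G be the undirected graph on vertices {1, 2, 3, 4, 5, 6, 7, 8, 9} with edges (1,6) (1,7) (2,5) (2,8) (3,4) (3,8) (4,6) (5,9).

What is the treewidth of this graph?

A width-1 tree decomposition is:
Bags: B1 = {1, 7}  B2 = {1, 6}  B3 = {4, 6}  B4 = {3, 4}  B5 = {3, 8}  B6 = {2, 8}  B7 = {2, 5}  B8 = {5, 9}
Tree: B1–B2, B2–B3, B3–B4, B4–B5, B5–B6, B6–B7, B7–B8
The largest bag has 2 vertices, giving width 1; this decomposition certifies tw(G) ≤ 1. G has an edge, so its treewidth is at least 1. Combining the bounds, tw(G) = 1.

1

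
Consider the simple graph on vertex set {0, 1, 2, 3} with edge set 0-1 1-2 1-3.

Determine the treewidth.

A width-1 tree decomposition is:
Bags: B1 = {1, 3}  B2 = {1, 2}  B3 = {0, 1}
Tree: B1–B2, B1–B3
Each bag holds 2 vertices, so the decomposition has width 1, which upper-bounds the treewidth. Since G has at least one edge (e.g. 1–3), it is not an edgeless graph, so tw(G) ≥ 1. Therefore the treewidth is 1.

1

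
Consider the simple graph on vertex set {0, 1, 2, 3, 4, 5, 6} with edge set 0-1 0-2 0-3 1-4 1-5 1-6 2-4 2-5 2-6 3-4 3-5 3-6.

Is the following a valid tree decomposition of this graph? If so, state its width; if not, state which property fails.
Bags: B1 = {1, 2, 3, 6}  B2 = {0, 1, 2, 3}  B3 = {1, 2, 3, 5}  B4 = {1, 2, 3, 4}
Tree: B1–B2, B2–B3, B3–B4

Yes; width 3.

Checking the three conditions: (i) the bags cover all of {0, 1, 2, 3, 4, 5, 6}; (ii) for each edge, some bag contains both endpoints; (iii) the bags containing any fixed vertex form a subtree. All hold, so the decomposition is valid with width 4 − 1 = 3.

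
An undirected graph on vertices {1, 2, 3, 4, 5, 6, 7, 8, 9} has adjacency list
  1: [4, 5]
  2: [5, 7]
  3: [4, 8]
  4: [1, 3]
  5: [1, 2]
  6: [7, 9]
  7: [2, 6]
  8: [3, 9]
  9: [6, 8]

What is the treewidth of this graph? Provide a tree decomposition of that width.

The largest bag has 3 vertices, giving width 2; this decomposition certifies tw(G) ≤ 2. For the lower bound, G contains the cycle 5–2–7–6–9–8–3–4–1–5, so G is not a forest; only forests have treewidth ≤ 1, hence tw(G) ≥ 2. Combining the bounds, tw(G) = 2.

Treewidth 2.
One optimal decomposition is:
Bags: B1 = {2, 5, 7}  B2 = {5, 6, 7}  B3 = {5, 6, 9}  B4 = {5, 8, 9}  B5 = {3, 5, 8}  B6 = {3, 4, 5}  B7 = {1, 4, 5}
Tree: B1–B2, B2–B3, B3–B4, B4–B5, B5–B6, B6–B7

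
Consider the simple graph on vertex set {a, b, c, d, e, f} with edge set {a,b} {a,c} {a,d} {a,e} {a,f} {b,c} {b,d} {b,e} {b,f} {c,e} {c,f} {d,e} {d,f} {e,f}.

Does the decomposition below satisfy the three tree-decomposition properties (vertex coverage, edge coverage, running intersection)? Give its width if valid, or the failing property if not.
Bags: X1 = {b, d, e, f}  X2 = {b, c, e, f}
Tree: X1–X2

A tree decomposition must satisfy three properties: every vertex lies in some bag; for every edge, both endpoints lie together in some bag; and for every vertex, the bags containing it form a connected subtree. Here vertex a appears in no bag, so the decomposition is invalid.

No — vertex a appears in no bag.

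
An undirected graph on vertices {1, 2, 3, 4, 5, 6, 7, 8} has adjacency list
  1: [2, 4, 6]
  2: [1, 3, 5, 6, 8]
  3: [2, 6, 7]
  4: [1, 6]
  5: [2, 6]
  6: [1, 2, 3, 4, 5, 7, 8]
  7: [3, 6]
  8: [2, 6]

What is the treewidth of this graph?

A width-2 tree decomposition is:
Bags: B1 = {2, 6, 8}  B2 = {2, 3, 6}  B3 = {3, 6, 7}  B4 = {1, 2, 6}  B5 = {2, 5, 6}  B6 = {1, 4, 6}
Tree: B1–B2, B2–B3, B2–B4, B1–B5, B4–B6
Each bag holds 3 vertices, so the decomposition has width 2, which upper-bounds the treewidth. For the lower bound, the 3 vertices {2, 6, 8} are pairwise adjacent, and any tree decomposition puts a clique entirely inside one bag — forcing width ≥ 2. Combining the bounds, tw(G) = 2.

2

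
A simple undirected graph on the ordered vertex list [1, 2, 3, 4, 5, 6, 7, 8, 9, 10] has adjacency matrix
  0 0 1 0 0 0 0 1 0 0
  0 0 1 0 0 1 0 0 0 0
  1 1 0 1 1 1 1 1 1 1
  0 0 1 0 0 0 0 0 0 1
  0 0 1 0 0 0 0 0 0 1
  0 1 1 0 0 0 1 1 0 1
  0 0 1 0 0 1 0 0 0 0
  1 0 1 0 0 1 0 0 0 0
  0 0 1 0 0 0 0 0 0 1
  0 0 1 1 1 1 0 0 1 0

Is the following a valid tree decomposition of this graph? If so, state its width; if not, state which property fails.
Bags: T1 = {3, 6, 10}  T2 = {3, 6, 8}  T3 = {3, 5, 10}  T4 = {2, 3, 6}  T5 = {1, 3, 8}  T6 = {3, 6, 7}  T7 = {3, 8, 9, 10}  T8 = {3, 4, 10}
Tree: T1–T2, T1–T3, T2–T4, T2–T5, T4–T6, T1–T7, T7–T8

No — bags containing vertex 8 are not connected in the tree.

A tree decomposition must satisfy three properties: every vertex lies in some bag; for every edge, both endpoints lie together in some bag; and for every vertex, the bags containing it form a connected subtree. Here bags containing vertex 8 are not connected in the tree, so the decomposition is invalid.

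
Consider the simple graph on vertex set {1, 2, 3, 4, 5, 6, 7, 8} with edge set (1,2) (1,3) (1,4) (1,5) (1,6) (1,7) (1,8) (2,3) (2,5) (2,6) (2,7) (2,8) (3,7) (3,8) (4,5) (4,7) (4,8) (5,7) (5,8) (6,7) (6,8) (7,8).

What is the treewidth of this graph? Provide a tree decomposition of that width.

Every bag has size at most 5, so the width is 5 − 1 = 4 and tw(G) ≤ 4. On the other hand G contains the 5-clique {1, 2, 3, 7, 8}. A clique must lie in a single bag of any decomposition, so no decomposition can have width below 4. Combining the bounds, tw(G) = 4.

Treewidth 4.
One such decomposition:
Bags: B1 = {1, 2, 5, 7, 8}  B2 = {1, 4, 5, 7, 8}  B3 = {1, 2, 3, 7, 8}  B4 = {1, 2, 6, 7, 8}
Tree: B1–B2, B1–B3, B1–B4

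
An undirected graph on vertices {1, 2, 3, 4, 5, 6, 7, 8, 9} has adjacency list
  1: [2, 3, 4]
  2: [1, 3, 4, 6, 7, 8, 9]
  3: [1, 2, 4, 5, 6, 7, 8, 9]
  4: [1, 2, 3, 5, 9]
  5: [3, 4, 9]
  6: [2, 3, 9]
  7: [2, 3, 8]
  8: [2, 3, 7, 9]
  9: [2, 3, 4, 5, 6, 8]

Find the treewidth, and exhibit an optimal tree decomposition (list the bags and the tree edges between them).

Treewidth 3.
Bags: B1 = {2, 3, 6, 9}  B2 = {2, 3, 4, 9}  B3 = {2, 3, 8, 9}  B4 = {3, 4, 5, 9}  B5 = {2, 3, 7, 8}  B6 = {1, 2, 3, 4}
Tree: B1–B2, B2–B3, B2–B4, B3–B5, B2–B6

Each bag holds 4 vertices, so the decomposition has width 3, which upper-bounds the treewidth. For the lower bound, the 4 vertices {1, 2, 3, 4} are pairwise adjacent, and any tree decomposition puts a clique entirely inside one bag — forcing width ≥ 3. Combining the bounds, tw(G) = 3.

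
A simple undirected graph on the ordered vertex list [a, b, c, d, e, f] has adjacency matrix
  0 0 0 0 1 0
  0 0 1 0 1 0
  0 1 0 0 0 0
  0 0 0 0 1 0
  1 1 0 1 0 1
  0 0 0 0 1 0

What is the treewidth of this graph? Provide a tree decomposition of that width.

Treewidth 1.
Bags: B1 = {b, e}  B2 = {d, e}  B3 = {a, e}  B4 = {e, f}  B5 = {b, c}
Tree: B1–B2, B1–B3, B2–B4, B1–B5

The largest bag has 2 vertices, giving width 1; this decomposition certifies tw(G) ≤ 1. Since G has at least one edge (e.g. b–e), it is not an edgeless graph, so tw(G) ≥ 1. Hence tw(G) = 1 exactly.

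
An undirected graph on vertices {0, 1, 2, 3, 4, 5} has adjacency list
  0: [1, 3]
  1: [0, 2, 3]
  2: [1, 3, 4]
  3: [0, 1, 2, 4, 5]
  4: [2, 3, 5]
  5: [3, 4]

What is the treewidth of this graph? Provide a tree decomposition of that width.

Treewidth 2.
One such decomposition:
Bags: B1 = {1, 2, 3}  B2 = {2, 3, 4}  B3 = {3, 4, 5}  B4 = {0, 1, 3}
Tree: B1–B2, B2–B3, B1–B4

The largest bag has 3 vertices, giving width 2; this decomposition certifies tw(G) ≤ 2. On the other hand G contains the 3-clique {0, 1, 3}. A clique must lie in a single bag of any decomposition, so no decomposition can have width below 2. Therefore the treewidth is 2.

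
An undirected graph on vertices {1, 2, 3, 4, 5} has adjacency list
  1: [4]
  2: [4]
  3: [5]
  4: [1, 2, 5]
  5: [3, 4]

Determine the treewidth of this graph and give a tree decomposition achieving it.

The largest bag has 2 vertices, giving width 1; this decomposition certifies tw(G) ≤ 1. G has an edge, so its treewidth is at least 1. Hence tw(G) = 1 exactly.

Treewidth 1.
One optimal decomposition is:
Bags: B1 = {4, 5}  B2 = {2, 4}  B3 = {1, 4}  B4 = {3, 5}
Tree: B1–B2, B2–B3, B1–B4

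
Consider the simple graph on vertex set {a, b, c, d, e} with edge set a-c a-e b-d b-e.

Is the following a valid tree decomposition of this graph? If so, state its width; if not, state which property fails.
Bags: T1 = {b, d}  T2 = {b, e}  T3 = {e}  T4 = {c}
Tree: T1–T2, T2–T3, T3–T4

A tree decomposition must satisfy three properties: every vertex lies in some bag; for every edge, both endpoints lie together in some bag; and for every vertex, the bags containing it form a connected subtree. Here vertex a appears in no bag, so the decomposition is invalid.

No — vertex a appears in no bag.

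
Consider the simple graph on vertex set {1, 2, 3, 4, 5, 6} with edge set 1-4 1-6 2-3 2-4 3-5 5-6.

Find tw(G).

A width-2 tree decomposition is:
Bags: B1 = {1, 4, 6}  B2 = {2, 4, 6}  B3 = {2, 3, 6}  B4 = {3, 5, 6}
Tree: B1–B2, B2–B3, B3–B4
Each bag holds 3 vertices, so the decomposition has width 2, which upper-bounds the treewidth. For the lower bound, G contains the cycle 6–1–4–2–3–5–6, so G is not a forest; only forests have treewidth ≤ 1, hence tw(G) ≥ 2. The upper and lower bounds meet at 2, so that is the treewidth.

2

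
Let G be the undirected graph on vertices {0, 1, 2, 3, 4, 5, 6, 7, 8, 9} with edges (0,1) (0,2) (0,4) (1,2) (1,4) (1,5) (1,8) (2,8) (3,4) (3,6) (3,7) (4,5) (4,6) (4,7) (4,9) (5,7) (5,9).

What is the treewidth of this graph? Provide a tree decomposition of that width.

Treewidth 2.
One such decomposition:
Bags: B1 = {1, 4, 5}  B2 = {0, 1, 4}  B3 = {4, 5, 9}  B4 = {4, 5, 7}  B5 = {0, 1, 2}  B6 = {1, 2, 8}  B7 = {3, 4, 7}  B8 = {3, 4, 6}
Tree: B1–B2, B1–B3, B1–B4, B2–B5, B5–B6, B4–B7, B7–B8

Every bag has size at most 3, so the width is 3 − 1 = 2 and tw(G) ≤ 2. On the other hand G contains the 3-clique {1, 2, 8}. A clique must lie in a single bag of any decomposition, so no decomposition can have width below 2. Therefore the treewidth is 2.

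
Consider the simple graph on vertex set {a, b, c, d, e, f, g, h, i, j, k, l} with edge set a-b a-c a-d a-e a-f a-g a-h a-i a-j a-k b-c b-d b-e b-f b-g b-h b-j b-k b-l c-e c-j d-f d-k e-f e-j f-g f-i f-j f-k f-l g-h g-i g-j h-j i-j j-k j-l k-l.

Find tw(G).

4

A width-4 tree decomposition is:
Bags: B1 = {a, f, g, i, j}  B2 = {a, b, f, g, j}  B3 = {a, b, f, j, k}  B4 = {a, b, d, f, k}  B5 = {a, b, e, f, j}  B6 = {a, b, c, e, j}  B7 = {a, b, g, h, j}  B8 = {b, f, j, k, l}
Tree: B1–B2, B2–B3, B3–B4, B3–B5, B5–B6, B2–B7, B3–B8
Each bag holds 5 vertices, so the decomposition has width 4, which upper-bounds the treewidth. For the lower bound, the 5 vertices {a, b, d, f, k} are pairwise adjacent, and any tree decomposition puts a clique entirely inside one bag — forcing width ≥ 4. Hence tw(G) = 4 exactly.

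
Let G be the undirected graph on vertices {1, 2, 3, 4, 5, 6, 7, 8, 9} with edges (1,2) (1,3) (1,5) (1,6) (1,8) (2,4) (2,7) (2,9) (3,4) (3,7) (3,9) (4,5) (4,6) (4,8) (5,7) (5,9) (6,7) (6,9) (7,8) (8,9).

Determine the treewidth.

A width-4 tree decomposition is:
Bags: B1 = {1, 4, 5, 7, 9}  B2 = {1, 4, 7, 8, 9}  B3 = {1, 4, 6, 7, 9}  B4 = {1, 2, 4, 7, 9}  B5 = {1, 3, 4, 7, 9}
Tree: B1–B2, B2–B3, B3–B4, B4–B5
Every bag has size at most 5, so the width is 5 − 1 = 4 and tw(G) ≤ 4. For the lower bound: the 5 vertex sets {5,9}, {4,8}, {1,6}, {7}, {2} are disjoint, each induces a connected subgraph, and every pair is joined by at least one edge of G. Contracting each set to a single vertex therefore yields K_{5} as a minor, and since treewidth is minor-monotone, tw(G) ≥ tw(K_{5}) = 4. The upper and lower bounds meet at 4, so that is the treewidth.

4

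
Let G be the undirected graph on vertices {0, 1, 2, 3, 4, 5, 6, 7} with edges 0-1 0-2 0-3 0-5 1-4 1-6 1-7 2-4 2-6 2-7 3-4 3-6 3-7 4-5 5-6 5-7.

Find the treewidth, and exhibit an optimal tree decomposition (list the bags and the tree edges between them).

Every bag has size at most 5, so the width is 5 − 1 = 4 and tw(G) ≤ 4. For the lower bound: the 5 vertex sets {5,7}, {2,6}, {0,1}, {4}, {3} are disjoint, each induces a connected subgraph, and every pair is joined by at least one edge of G. Contracting each set to a single vertex therefore yields K_{5} as a minor, and since treewidth is minor-monotone, tw(G) ≥ tw(K_{5}) = 4. Combining the bounds, tw(G) = 4.

Treewidth 4.
One such decomposition:
Bags: B1 = {0, 4, 5, 6, 7}  B2 = {0, 2, 4, 6, 7}  B3 = {0, 1, 4, 6, 7}  B4 = {0, 3, 4, 6, 7}
Tree: B1–B2, B2–B3, B3–B4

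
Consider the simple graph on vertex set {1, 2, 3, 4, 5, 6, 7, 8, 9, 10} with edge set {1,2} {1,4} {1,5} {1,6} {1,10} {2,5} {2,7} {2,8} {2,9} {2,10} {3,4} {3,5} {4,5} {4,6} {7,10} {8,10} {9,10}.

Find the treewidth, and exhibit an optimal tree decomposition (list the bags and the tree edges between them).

Each bag holds 3 vertices, so the decomposition has width 2, which upper-bounds the treewidth. On the other hand G contains the 3-clique {2, 8, 10}. A clique must lie in a single bag of any decomposition, so no decomposition can have width below 2. Hence tw(G) = 2 exactly.

Treewidth 2.
One such decomposition:
Bags: B1 = {2, 7, 10}  B2 = {2, 8, 10}  B3 = {1, 2, 10}  B4 = {2, 9, 10}  B5 = {1, 2, 5}  B6 = {1, 4, 5}  B7 = {1, 4, 6}  B8 = {3, 4, 5}
Tree: B1–B2, B1–B3, B2–B4, B3–B5, B5–B6, B6–B7, B6–B8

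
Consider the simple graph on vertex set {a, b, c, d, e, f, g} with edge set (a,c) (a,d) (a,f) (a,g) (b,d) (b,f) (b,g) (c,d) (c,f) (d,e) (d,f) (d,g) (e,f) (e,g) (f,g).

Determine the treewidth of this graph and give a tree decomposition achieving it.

Each bag holds 4 vertices, so the decomposition has width 3, which upper-bounds the treewidth. For the lower bound, the 4 vertices {d, e, f, g} are pairwise adjacent, and any tree decomposition puts a clique entirely inside one bag — forcing width ≥ 3. The upper and lower bounds meet at 3, so that is the treewidth.

Treewidth 3.
Bags: B1 = {d, e, f, g}  B2 = {b, d, f, g}  B3 = {a, d, f, g}  B4 = {a, c, d, f}
Tree: B1–B2, B2–B3, B3–B4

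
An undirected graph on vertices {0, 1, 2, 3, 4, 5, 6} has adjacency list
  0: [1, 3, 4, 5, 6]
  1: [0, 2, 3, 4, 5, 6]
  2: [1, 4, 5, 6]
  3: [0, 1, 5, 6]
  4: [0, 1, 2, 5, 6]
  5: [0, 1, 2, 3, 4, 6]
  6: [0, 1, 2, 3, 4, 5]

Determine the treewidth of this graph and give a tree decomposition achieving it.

Treewidth 4.
One such decomposition:
Bags: B1 = {0, 1, 4, 5, 6}  B2 = {1, 2, 4, 5, 6}  B3 = {0, 1, 3, 5, 6}
Tree: B1–B2, B1–B3

Every bag has size at most 5, so the width is 5 − 1 = 4 and tw(G) ≤ 4. Conversely, {0, 1, 3, 5, 6} is a clique of size 5, and the vertices of any clique must share a bag in every tree decomposition; so some bag has ≥ 5 vertices and tw(G) ≥ 4. Hence tw(G) = 4 exactly.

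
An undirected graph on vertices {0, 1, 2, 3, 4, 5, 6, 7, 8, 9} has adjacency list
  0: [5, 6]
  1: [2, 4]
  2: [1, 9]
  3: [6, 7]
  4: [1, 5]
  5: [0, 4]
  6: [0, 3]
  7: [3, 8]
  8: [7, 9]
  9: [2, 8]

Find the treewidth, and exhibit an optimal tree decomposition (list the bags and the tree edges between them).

Treewidth 2.
Bags: B1 = {2, 8, 9}  B2 = {1, 2, 8}  B3 = {1, 4, 8}  B4 = {4, 5, 8}  B5 = {0, 5, 8}  B6 = {0, 6, 8}  B7 = {3, 6, 8}  B8 = {3, 7, 8}
Tree: B1–B2, B2–B3, B3–B4, B4–B5, B5–B6, B6–B7, B7–B8

Every bag has size at most 3, so the width is 3 − 1 = 2 and tw(G) ≤ 2. Since 8–9–2–1–4–5–0–6–3–7–8 is a cycle in G, G is not acyclic. Forests are exactly the graphs of treewidth ≤ 1, so tw(G) ≥ 2. Hence tw(G) = 2 exactly.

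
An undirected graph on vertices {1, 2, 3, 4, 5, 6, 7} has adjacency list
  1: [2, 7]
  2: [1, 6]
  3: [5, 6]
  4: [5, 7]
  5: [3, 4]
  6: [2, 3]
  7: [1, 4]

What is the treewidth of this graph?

A width-2 tree decomposition is:
Bags: B1 = {3, 4, 5}  B2 = {3, 4, 7}  B3 = {1, 3, 7}  B4 = {1, 2, 3}  B5 = {2, 3, 6}
Tree: B1–B2, B2–B3, B3–B4, B4–B5
Each bag holds 3 vertices, so the decomposition has width 2, which upper-bounds the treewidth. The edges 3–5–4–7–1–2–6–3 form a cycle, so G is not a tree and its treewidth is at least 2. Therefore the treewidth is 2.

2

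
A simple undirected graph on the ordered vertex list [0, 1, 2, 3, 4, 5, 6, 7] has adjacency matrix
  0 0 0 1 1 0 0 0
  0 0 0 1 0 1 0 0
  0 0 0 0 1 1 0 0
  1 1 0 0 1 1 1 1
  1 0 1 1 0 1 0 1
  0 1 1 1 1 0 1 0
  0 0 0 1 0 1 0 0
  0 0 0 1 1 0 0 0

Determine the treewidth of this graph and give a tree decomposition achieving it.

Treewidth 2.
Bags: B1 = {3, 4, 5}  B2 = {2, 4, 5}  B3 = {0, 3, 4}  B4 = {1, 3, 5}  B5 = {3, 5, 6}  B6 = {3, 4, 7}
Tree: B1–B2, B1–B3, B1–B4, B1–B5, B3–B6

Each bag holds 3 vertices, so the decomposition has width 2, which upper-bounds the treewidth. Conversely, {2, 4, 5} is a clique of size 3, and the vertices of any clique must share a bag in every tree decomposition; so some bag has ≥ 3 vertices and tw(G) ≥ 2. Hence tw(G) = 2 exactly.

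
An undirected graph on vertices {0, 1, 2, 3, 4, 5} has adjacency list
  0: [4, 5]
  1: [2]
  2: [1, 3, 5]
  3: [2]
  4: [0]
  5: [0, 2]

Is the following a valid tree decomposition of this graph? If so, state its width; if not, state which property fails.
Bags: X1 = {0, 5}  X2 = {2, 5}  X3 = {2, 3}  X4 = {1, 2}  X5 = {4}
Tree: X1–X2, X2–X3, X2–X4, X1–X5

No — edge (0,4) lies in no bag.

A tree decomposition must satisfy three properties: every vertex lies in some bag; for every edge, both endpoints lie together in some bag; and for every vertex, the bags containing it form a connected subtree. Here edge (0,4) lies in no bag, so the decomposition is invalid.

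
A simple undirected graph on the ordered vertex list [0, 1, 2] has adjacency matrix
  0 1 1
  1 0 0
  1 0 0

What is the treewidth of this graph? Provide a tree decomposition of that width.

Each bag holds 2 vertices, so the decomposition has width 1, which upper-bounds the treewidth. Any graph with an edge has treewidth ≥ 1, and G has the edge 2–0. Therefore the treewidth is 1.

Treewidth 1.
One optimal decomposition is:
Bags: B1 = {0, 2}  B2 = {0, 1}
Tree: B1–B2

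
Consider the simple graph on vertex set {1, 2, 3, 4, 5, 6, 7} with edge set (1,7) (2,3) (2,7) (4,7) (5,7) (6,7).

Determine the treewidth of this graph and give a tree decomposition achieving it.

Treewidth 1.
Bags: B1 = {2, 3}  B2 = {2, 7}  B3 = {1, 7}  B4 = {6, 7}  B5 = {5, 7}  B6 = {4, 7}
Tree: B1–B2, B2–B3, B3–B4, B3–B5, B3–B6

Each bag holds 2 vertices, so the decomposition has width 1, which upper-bounds the treewidth. Since G has at least one edge (e.g. 3–2), it is not an edgeless graph, so tw(G) ≥ 1. Therefore the treewidth is 1.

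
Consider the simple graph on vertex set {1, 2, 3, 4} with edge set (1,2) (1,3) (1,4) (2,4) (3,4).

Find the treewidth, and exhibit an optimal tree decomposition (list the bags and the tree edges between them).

Every bag has size at most 3, so the width is 3 − 1 = 2 and tw(G) ≤ 2. For the lower bound, the 3 vertices {1, 2, 4} are pairwise adjacent, and any tree decomposition puts a clique entirely inside one bag — forcing width ≥ 2. Hence tw(G) = 2 exactly.

Treewidth 2.
One such decomposition:
Bags: B1 = {1, 2, 4}  B2 = {1, 3, 4}
Tree: B1–B2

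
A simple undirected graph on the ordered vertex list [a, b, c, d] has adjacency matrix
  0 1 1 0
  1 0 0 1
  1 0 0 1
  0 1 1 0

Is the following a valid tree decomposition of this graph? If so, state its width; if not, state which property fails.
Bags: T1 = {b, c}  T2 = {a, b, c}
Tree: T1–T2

No — vertex d appears in no bag.

A tree decomposition must satisfy three properties: every vertex lies in some bag; for every edge, both endpoints lie together in some bag; and for every vertex, the bags containing it form a connected subtree. Here vertex d appears in no bag, so the decomposition is invalid.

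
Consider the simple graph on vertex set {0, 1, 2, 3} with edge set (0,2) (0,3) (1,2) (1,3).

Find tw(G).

A width-2 tree decomposition is:
Bags: B1 = {0, 1, 3}  B2 = {0, 1, 2}
Tree: B1–B2
The largest bag has 3 vertices, giving width 2; this decomposition certifies tw(G) ≤ 2. The edges 1–3–0–2–1 form a cycle, so G is not a tree and its treewidth is at least 2. Combining the bounds, tw(G) = 2.

2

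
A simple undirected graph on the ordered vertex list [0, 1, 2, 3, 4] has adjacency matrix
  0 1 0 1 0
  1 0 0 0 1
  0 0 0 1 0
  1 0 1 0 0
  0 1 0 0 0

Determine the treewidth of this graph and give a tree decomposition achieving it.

Treewidth 1.
One optimal decomposition is:
Bags: B1 = {1, 4}  B2 = {0, 1}  B3 = {0, 3}  B4 = {2, 3}
Tree: B1–B2, B2–B3, B3–B4

The largest bag has 2 vertices, giving width 1; this decomposition certifies tw(G) ≤ 1. Since G has at least one edge (e.g. 4–1), it is not an edgeless graph, so tw(G) ≥ 1. Therefore the treewidth is 1.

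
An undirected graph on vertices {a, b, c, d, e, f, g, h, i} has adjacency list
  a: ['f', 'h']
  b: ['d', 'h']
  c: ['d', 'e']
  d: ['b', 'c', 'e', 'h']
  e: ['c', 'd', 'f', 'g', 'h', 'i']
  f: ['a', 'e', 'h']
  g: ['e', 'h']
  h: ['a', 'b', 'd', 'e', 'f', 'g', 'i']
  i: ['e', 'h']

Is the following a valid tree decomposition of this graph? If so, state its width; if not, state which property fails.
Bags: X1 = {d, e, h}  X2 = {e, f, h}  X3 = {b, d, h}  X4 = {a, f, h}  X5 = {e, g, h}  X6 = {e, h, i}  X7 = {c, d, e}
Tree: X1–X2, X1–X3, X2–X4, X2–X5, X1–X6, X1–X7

Checking the three conditions: (i) the bags cover all of {a, b, c, d, e, f, g, h, i}; (ii) for each edge, some bag contains both endpoints; (iii) the bags containing any fixed vertex form a subtree. All hold, so the decomposition is valid with width 3 − 1 = 2.

Yes; width 2.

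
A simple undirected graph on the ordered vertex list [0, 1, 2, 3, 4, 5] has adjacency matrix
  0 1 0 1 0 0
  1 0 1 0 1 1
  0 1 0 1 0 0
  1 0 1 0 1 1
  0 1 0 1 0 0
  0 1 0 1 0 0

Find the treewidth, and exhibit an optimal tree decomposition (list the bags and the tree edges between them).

Every bag has size at most 3, so the width is 3 − 1 = 2 and tw(G) ≤ 2. The edges 3–5–1–0–3 form a cycle, so G is not a tree and its treewidth is at least 2. Hence tw(G) = 2 exactly.

Treewidth 2.
One such decomposition:
Bags: B1 = {1, 3, 5}  B2 = {0, 1, 3}  B3 = {1, 3, 4}  B4 = {1, 2, 3}
Tree: B1–B2, B2–B3, B3–B4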